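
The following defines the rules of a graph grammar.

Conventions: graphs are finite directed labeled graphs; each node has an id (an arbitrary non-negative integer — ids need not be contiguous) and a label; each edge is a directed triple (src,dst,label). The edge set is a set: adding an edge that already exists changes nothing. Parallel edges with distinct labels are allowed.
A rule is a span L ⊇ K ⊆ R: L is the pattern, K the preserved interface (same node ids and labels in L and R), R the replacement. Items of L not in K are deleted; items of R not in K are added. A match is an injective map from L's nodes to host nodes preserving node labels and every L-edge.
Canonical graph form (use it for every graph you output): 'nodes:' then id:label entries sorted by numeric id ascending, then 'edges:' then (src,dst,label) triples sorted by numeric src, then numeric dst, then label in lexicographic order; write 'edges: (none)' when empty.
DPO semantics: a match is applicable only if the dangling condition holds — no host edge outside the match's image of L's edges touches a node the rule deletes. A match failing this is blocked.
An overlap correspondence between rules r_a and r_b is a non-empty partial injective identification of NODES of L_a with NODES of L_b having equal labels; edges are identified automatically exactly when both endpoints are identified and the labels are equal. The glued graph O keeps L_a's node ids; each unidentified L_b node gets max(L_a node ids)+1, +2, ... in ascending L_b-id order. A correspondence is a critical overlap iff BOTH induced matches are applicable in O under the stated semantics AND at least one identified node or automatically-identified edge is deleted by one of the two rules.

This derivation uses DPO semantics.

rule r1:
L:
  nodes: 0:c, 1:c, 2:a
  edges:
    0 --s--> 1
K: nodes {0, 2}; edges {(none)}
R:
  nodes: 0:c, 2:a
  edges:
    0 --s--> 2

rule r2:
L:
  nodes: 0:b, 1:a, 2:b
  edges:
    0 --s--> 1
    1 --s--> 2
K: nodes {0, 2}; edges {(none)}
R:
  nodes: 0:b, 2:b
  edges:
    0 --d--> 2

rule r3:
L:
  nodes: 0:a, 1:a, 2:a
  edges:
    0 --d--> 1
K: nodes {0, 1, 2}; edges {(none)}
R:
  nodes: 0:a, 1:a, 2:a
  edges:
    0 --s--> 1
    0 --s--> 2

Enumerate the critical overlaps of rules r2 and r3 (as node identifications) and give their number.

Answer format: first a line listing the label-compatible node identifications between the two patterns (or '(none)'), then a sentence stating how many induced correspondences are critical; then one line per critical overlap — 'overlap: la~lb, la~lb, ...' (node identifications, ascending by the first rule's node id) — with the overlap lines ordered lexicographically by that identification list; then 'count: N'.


label-compatible node identifications between L(r2) and L(r3): 1~0, 1~1, 1~2
1 of the induced correspondences is a critical overlap of r2 and r3.
overlap: 1~2
count: 1


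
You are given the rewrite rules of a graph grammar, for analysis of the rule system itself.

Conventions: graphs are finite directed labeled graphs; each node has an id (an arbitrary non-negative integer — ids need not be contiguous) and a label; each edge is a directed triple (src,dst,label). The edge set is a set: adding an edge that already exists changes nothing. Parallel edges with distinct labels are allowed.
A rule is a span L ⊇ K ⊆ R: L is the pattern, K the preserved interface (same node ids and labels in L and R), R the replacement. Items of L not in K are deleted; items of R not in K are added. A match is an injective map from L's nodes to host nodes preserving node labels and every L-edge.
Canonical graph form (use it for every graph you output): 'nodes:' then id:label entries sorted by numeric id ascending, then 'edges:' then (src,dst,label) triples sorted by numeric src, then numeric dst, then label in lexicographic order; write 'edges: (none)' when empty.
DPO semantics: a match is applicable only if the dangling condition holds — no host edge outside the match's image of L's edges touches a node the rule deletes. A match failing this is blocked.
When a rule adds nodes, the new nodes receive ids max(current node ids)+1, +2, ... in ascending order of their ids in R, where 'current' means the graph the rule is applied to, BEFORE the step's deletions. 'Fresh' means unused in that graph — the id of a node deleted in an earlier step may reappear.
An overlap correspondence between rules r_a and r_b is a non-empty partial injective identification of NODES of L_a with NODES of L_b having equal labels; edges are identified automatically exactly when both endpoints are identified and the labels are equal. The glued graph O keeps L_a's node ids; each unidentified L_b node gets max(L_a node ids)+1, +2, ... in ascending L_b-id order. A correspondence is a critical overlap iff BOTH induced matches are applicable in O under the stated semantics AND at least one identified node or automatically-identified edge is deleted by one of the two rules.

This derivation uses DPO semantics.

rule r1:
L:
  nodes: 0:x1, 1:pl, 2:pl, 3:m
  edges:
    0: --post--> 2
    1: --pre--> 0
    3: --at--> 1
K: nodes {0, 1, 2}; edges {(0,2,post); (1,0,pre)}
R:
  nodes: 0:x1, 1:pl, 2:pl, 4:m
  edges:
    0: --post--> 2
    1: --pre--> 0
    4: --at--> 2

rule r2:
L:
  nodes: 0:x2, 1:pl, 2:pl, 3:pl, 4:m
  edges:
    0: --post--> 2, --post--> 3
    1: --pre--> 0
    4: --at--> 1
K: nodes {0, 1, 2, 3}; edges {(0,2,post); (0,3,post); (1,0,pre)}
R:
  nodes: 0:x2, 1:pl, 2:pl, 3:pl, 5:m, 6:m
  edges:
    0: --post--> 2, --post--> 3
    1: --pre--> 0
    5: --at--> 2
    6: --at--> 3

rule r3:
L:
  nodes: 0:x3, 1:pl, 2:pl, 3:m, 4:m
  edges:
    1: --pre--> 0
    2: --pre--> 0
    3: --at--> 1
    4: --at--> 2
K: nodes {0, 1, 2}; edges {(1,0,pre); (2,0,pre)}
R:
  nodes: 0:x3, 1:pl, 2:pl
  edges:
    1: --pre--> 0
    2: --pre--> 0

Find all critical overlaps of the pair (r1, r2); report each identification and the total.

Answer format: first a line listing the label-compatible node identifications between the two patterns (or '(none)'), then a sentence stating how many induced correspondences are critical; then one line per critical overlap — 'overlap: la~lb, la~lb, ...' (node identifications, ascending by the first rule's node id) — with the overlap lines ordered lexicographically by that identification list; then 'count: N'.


label-compatible node identifications between L(r1) and L(r2): 1~1, 1~2, 1~3, 2~1, 2~2, 2~3, 3~4
3 of the induced correspondences are critical overlaps of r1 and r2.
overlap: 1~1, 2~2, 3~4
overlap: 1~1, 2~3, 3~4
overlap: 1~1, 3~4
count: 3


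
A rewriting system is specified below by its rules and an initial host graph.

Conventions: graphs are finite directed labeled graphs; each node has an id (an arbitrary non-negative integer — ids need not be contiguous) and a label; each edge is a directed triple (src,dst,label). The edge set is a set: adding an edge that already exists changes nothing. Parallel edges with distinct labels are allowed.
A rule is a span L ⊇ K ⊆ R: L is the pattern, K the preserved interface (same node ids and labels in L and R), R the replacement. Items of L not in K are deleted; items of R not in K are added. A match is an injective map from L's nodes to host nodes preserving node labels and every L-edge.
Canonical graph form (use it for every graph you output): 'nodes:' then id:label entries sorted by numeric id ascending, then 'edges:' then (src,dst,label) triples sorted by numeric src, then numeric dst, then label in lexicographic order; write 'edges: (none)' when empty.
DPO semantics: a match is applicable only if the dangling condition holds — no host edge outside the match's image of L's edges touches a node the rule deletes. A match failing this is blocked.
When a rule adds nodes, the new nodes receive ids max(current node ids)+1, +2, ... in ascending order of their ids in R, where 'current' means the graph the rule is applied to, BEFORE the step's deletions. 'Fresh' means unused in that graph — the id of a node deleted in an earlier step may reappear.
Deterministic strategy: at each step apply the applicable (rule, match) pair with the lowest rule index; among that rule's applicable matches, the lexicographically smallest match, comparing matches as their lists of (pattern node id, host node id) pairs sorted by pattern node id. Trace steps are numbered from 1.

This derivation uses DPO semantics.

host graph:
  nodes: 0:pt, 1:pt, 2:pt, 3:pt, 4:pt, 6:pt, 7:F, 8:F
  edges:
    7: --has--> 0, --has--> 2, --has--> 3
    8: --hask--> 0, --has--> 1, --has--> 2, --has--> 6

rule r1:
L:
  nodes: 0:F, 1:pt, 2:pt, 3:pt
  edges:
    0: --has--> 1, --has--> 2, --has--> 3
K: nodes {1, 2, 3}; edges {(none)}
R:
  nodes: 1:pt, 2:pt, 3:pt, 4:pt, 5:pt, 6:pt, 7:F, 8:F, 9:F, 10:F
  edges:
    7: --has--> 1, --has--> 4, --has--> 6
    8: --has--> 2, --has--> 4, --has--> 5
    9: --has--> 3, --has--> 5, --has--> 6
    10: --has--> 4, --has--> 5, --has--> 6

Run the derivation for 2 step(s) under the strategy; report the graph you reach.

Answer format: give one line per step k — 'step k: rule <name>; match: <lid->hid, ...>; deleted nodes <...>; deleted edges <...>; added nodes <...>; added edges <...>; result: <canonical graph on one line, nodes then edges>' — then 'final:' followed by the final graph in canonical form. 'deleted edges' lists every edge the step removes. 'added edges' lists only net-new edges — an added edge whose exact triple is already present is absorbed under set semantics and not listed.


step 1: rule r1; match: 0->7, 1->0, 2->2, 3->3; deleted nodes 7; deleted edges (7,0,has); (7,2,has); (7,3,has); added nodes 9, 10, 11, 12, 13, 14, 15; added edges (12,0,has); (12,9,has); (12,11,has); (13,2,has); (13,9,has); (13,10,has); (14,3,has); (14,10,has); (14,11,has); (15,9,has); (15,10,has); (15,11,has); result: nodes: 0:pt, 1:pt, 2:pt, 3:pt, 4:pt, 6:pt, 8:F, 9:pt, 10:pt, 11:pt, 12:F, 13:F, 14:F, 15:F edges: (8,0,hask); (8,1,has); (8,2,has); (8,6,has); (12,0,has); (12,9,has); (12,11,has); (13,2,has); (13,9,has); (13,10,has); (14,3,has); (14,10,has); (14,11,has); (15,9,has); (15,10,has); (15,11,has)
step 2: rule r1; match: 0->12, 1->0, 2->9, 3->11; deleted nodes 12; deleted edges (12,0,has); (12,9,has); (12,11,has); added nodes 16, 17, 18, 19, 20, 21, 22; added edges (19,0,has); (19,16,has); (19,18,has); (20,9,has); (20,16,has); (20,17,has); (21,11,has); (21,17,has); (21,18,has); (22,16,has); (22,17,has); (22,18,has); result: nodes: 0:pt, 1:pt, 2:pt, 3:pt, 4:pt, 6:pt, 8:F, 9:pt, 10:pt, 11:pt, 13:F, 14:F, 15:F, 16:pt, 17:pt, 18:pt, 19:F, 20:F, 21:F, 22:F edges: (8,0,hask); (8,1,has); (8,2,has); (8,6,has); (13,2,has); (13,9,has); (13,10,has); (14,3,has); (14,10,has); (14,11,has); (15,9,has); (15,10,has); (15,11,has); (19,0,has); (19,16,has); (19,18,has); (20,9,has); (20,16,has); (20,17,has); (21,11,has); (21,17,has); (21,18,has); (22,16,has); (22,17,has); (22,18,has)
final:
nodes: 0:pt, 1:pt, 2:pt, 3:pt, 4:pt, 6:pt, 8:F, 9:pt, 10:pt, 11:pt, 13:F, 14:F, 15:F, 16:pt, 17:pt, 18:pt, 19:F, 20:F, 21:F, 22:F
edges: (8,0,hask); (8,1,has); (8,2,has); (8,6,has); (13,2,has); (13,9,has); (13,10,has); (14,3,has); (14,10,has); (14,11,has); (15,9,has); (15,10,has); (15,11,has); (19,0,has); (19,16,has); (19,18,has); (20,9,has); (20,16,has); (20,17,has); (21,11,has); (21,17,has); (21,18,has); (22,16,has); (22,17,has); (22,18,has)


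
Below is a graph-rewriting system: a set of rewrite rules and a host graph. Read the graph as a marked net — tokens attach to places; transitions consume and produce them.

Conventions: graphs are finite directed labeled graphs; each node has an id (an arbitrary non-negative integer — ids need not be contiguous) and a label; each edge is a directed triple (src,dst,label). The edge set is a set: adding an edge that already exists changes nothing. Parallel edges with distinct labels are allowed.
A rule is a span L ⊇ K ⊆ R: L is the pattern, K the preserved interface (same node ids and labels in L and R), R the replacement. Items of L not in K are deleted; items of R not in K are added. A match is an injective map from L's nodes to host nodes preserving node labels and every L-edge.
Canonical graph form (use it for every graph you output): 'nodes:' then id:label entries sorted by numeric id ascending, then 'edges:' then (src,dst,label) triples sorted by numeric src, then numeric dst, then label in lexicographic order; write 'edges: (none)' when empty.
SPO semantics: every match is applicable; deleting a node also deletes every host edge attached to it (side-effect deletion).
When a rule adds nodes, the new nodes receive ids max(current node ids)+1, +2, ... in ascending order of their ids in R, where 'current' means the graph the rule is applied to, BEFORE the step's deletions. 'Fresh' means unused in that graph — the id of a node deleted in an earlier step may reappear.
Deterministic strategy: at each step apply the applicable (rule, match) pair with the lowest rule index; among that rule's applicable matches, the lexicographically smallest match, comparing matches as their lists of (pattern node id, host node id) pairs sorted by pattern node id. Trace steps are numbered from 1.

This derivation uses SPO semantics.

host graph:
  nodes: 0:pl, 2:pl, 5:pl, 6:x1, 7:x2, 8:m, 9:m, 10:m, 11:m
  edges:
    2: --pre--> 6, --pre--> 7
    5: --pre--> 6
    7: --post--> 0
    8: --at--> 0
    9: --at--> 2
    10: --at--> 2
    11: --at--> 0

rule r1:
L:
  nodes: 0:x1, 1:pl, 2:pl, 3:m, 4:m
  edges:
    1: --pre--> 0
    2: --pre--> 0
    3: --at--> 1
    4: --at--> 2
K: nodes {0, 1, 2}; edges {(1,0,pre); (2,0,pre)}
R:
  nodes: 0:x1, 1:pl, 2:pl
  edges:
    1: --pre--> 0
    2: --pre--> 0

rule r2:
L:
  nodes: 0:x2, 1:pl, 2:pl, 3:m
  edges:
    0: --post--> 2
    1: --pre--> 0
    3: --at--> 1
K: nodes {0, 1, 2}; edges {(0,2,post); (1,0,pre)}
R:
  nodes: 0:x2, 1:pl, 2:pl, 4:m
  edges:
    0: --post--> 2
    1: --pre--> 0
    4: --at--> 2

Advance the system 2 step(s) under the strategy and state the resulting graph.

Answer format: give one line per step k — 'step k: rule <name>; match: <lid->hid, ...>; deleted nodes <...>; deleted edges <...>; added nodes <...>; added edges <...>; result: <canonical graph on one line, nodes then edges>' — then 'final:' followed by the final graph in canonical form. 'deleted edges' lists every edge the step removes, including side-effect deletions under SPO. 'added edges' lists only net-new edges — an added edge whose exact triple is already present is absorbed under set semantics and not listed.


step 1: rule r2; match: 0->7, 1->2, 2->0, 3->9; deleted nodes 9; deleted edges (9,2,at); added nodes 12; added edges (12,0,at); result: nodes: 0:pl, 2:pl, 5:pl, 6:x1, 7:x2, 8:m, 10:m, 11:m, 12:m edges: (2,6,pre); (2,7,pre); (5,6,pre); (7,0,post); (8,0,at); (10,2,at); (11,0,at); (12,0,at)
step 2: rule r2; match: 0->7, 1->2, 2->0, 3->10; deleted nodes 10; deleted edges (10,2,at); added nodes 13; added edges (13,0,at); result: nodes: 0:pl, 2:pl, 5:pl, 6:x1, 7:x2, 8:m, 11:m, 12:m, 13:m edges: (2,6,pre); (2,7,pre); (5,6,pre); (7,0,post); (8,0,at); (11,0,at); (12,0,at); (13,0,at)
final:
nodes: 0:pl, 2:pl, 5:pl, 6:x1, 7:x2, 8:m, 11:m, 12:m, 13:m
edges: (2,6,pre); (2,7,pre); (5,6,pre); (7,0,post); (8,0,at); (11,0,at); (12,0,at); (13,0,at)


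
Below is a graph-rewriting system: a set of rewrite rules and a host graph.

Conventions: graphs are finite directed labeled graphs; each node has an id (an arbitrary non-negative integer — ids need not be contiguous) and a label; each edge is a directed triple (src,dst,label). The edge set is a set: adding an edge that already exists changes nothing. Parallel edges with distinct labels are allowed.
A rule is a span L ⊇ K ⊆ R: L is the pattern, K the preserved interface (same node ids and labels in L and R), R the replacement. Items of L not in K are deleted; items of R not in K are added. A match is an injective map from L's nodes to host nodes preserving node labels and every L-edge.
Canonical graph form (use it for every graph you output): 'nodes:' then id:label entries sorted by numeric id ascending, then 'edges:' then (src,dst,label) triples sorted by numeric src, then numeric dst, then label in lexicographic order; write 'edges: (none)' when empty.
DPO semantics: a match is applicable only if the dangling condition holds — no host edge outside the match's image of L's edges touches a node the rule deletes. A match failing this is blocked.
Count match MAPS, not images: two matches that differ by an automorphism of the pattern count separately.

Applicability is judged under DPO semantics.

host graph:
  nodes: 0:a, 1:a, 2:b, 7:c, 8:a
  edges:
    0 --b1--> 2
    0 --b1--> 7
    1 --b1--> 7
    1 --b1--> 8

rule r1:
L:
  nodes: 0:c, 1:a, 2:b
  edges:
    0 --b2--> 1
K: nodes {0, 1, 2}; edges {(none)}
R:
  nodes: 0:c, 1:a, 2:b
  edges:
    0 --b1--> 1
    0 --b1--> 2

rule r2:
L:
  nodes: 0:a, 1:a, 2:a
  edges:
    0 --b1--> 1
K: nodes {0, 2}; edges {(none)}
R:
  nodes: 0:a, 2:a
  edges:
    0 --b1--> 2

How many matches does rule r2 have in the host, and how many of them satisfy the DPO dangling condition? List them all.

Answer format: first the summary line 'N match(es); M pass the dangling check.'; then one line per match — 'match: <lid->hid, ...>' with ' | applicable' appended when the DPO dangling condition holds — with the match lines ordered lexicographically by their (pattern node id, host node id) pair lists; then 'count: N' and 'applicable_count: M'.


1 match(es); 1 pass the dangling check.
match: 0->1, 1->8, 2->0 | applicable
count: 1
applicable_count: 1


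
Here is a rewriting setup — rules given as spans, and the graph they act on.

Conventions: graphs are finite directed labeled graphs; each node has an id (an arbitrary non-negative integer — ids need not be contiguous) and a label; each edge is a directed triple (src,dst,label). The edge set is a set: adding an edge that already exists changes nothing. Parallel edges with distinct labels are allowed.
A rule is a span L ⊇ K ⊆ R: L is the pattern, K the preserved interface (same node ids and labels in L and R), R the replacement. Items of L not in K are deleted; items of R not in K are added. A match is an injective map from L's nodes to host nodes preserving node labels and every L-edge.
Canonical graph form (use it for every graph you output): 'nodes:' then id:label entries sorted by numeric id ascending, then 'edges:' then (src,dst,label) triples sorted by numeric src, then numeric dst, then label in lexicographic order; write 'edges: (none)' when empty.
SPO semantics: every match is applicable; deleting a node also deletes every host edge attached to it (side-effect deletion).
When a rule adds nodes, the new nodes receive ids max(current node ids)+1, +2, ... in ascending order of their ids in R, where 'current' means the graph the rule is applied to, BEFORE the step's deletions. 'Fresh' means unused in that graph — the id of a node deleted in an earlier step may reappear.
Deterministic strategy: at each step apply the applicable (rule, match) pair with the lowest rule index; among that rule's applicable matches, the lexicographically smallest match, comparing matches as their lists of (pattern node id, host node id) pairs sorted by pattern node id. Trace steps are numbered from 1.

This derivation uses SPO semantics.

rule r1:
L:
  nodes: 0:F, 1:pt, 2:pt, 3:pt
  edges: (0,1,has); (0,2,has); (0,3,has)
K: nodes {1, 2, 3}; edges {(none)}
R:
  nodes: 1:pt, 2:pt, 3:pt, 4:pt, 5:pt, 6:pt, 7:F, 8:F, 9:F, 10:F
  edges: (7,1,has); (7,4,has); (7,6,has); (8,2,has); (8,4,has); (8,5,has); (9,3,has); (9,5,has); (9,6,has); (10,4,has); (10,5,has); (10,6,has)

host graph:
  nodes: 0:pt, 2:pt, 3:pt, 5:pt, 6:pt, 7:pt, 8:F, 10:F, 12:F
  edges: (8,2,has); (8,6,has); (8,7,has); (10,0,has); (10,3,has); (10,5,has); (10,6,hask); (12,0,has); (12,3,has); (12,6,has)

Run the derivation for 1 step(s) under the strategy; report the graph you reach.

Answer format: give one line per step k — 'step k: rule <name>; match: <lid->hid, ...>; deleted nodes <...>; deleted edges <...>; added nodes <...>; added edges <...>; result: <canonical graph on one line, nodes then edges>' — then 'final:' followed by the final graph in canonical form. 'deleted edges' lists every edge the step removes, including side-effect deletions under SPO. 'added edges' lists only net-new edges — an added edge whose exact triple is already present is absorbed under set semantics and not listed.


step 1: rule r1; match: 0->8, 1->2, 2->6, 3->7; deleted nodes 8; deleted edges (8,2,has); (8,6,has); (8,7,has); added nodes 13, 14, 15, 16, 17, 18, 19; added edges (16,2,has); (16,13,has); (16,15,has); (17,6,has); (17,13,has); (17,14,has); (18,7,has); (18,14,has); (18,15,has); (19,13,has); (19,14,has); (19,15,has); result: nodes: 0:pt, 2:pt, 3:pt, 5:pt, 6:pt, 7:pt, 10:F, 12:F, 13:pt, 14:pt, 15:pt, 16:F, 17:F, 18:F, 19:F edges: (10,0,has); (10,3,has); (10,5,has); (10,6,hask); (12,0,has); (12,3,has); (12,6,has); (16,2,has); (16,13,has); (16,15,has); (17,6,has); (17,13,has); (17,14,has); (18,7,has); (18,14,has); (18,15,has); (19,13,has); (19,14,has); (19,15,has)
final:
nodes: 0:pt, 2:pt, 3:pt, 5:pt, 6:pt, 7:pt, 10:F, 12:F, 13:pt, 14:pt, 15:pt, 16:F, 17:F, 18:F, 19:F
edges: (10,0,has); (10,3,has); (10,5,has); (10,6,hask); (12,0,has); (12,3,has); (12,6,has); (16,2,has); (16,13,has); (16,15,has); (17,6,has); (17,13,has); (17,14,has); (18,7,has); (18,14,has); (18,15,has); (19,13,has); (19,14,has); (19,15,has)


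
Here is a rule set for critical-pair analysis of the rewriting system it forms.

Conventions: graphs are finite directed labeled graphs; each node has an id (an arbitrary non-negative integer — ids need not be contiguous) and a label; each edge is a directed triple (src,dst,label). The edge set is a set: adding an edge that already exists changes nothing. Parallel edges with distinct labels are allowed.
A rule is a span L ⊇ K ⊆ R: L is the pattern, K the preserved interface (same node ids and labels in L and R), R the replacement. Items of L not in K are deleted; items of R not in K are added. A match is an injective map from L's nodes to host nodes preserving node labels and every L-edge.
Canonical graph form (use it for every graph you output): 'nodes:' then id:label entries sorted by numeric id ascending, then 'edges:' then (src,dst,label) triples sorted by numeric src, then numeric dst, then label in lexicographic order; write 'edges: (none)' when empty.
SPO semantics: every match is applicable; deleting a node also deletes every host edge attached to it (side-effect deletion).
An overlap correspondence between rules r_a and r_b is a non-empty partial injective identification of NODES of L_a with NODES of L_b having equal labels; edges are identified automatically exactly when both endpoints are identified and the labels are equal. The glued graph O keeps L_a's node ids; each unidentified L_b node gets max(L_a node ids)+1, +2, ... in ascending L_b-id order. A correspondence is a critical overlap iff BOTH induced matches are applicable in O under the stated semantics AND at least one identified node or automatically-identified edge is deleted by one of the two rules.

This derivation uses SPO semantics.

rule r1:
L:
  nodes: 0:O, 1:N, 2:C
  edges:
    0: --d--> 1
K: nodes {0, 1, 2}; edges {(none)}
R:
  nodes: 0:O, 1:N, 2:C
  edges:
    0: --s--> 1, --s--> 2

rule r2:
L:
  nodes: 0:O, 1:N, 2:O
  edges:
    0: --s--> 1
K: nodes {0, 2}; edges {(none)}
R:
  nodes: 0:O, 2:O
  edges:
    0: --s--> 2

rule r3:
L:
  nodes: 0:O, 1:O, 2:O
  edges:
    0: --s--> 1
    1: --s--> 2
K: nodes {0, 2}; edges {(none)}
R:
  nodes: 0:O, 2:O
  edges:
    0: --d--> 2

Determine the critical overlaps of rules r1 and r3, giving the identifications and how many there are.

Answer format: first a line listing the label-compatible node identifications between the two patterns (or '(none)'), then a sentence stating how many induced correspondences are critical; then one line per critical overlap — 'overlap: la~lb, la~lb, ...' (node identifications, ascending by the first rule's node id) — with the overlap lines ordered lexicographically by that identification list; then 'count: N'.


label-compatible node identifications between L(r1) and L(r3): 0~0, 0~1, 0~2
1 of the induced correspondences is a critical overlap of r1 and r3.
overlap: 0~1
count: 1


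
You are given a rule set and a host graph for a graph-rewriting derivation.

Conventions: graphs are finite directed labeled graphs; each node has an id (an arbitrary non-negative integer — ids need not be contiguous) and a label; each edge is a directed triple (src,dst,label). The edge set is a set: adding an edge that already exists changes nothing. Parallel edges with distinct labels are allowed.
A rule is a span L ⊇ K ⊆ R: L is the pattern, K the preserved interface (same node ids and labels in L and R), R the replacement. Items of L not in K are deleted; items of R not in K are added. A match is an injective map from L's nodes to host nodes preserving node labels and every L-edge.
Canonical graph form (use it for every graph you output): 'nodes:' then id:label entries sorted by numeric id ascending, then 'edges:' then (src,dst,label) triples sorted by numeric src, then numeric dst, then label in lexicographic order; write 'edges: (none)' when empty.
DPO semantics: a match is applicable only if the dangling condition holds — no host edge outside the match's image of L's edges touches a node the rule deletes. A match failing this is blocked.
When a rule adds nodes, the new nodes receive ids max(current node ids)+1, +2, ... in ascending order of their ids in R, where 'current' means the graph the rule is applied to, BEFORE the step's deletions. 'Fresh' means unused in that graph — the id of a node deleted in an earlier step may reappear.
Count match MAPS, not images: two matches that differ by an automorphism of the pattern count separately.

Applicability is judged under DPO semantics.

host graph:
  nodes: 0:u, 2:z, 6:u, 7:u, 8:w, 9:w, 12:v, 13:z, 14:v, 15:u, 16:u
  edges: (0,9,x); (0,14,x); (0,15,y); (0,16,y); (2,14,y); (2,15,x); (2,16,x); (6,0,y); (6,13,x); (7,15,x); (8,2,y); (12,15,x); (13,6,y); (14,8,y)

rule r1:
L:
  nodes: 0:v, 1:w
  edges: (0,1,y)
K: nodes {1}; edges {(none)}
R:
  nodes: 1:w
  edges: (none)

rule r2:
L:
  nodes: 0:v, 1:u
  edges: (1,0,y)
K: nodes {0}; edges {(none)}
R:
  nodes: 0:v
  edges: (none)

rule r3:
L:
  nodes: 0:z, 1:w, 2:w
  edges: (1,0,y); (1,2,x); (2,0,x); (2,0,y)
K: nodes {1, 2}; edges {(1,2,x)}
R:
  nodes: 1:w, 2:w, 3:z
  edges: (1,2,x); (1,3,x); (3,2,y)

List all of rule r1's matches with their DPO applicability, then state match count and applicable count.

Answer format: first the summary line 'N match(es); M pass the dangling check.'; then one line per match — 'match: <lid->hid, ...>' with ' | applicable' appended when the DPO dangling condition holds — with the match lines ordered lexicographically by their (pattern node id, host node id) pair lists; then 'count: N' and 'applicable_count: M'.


1 match(es); 0 pass the dangling check.
match: 0->14, 1->8
count: 1
applicable_count: 0


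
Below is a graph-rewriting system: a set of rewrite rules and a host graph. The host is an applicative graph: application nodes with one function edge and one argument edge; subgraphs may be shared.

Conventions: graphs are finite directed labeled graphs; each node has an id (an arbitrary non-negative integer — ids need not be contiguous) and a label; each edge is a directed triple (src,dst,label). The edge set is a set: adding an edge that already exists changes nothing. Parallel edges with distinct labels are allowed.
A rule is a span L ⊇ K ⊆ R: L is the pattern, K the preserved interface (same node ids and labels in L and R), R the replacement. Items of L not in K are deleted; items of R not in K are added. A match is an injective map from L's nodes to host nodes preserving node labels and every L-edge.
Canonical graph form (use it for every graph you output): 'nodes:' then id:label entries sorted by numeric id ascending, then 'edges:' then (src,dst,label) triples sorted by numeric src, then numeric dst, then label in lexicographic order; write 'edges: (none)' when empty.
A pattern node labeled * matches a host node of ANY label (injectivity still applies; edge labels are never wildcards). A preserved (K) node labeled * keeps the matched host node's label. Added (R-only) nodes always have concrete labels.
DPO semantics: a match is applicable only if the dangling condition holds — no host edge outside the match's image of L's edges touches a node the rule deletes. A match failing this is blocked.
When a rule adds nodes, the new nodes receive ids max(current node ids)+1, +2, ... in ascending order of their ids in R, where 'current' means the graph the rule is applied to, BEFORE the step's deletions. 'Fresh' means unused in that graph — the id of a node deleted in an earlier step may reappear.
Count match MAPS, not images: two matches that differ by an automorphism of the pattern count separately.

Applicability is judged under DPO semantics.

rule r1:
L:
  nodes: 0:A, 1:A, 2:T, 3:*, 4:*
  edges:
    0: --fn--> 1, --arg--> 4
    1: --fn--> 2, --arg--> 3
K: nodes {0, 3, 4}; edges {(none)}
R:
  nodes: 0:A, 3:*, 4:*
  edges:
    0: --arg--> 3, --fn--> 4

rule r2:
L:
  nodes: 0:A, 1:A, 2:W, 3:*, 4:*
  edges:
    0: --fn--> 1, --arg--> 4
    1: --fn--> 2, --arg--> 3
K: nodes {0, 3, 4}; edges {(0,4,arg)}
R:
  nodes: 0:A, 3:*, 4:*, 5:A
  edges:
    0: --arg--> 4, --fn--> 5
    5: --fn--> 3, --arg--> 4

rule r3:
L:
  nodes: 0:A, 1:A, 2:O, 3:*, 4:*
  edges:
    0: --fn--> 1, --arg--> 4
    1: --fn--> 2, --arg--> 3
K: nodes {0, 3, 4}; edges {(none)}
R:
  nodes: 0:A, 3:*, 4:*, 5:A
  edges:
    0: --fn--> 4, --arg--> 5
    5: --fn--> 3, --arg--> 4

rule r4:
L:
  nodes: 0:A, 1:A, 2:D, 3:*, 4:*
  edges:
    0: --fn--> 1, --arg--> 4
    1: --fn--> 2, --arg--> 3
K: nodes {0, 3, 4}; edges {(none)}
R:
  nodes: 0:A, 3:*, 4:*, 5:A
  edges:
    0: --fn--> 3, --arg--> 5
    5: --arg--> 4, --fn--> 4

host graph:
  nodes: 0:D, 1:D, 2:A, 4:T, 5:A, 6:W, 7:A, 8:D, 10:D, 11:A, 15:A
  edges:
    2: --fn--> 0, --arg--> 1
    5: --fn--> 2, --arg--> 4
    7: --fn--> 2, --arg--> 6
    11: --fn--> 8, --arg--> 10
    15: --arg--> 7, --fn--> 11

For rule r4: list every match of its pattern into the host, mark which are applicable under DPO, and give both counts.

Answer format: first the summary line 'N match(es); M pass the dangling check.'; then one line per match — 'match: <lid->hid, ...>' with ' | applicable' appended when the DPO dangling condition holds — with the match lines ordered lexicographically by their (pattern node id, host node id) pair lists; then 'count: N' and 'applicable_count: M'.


3 match(es); 1 pass the dangling check.
match: 0->5, 1->2, 2->0, 3->1, 4->4
match: 0->7, 1->2, 2->0, 3->1, 4->6
match: 0->15, 1->11, 2->8, 3->10, 4->7 | applicable
count: 3
applicable_count: 1


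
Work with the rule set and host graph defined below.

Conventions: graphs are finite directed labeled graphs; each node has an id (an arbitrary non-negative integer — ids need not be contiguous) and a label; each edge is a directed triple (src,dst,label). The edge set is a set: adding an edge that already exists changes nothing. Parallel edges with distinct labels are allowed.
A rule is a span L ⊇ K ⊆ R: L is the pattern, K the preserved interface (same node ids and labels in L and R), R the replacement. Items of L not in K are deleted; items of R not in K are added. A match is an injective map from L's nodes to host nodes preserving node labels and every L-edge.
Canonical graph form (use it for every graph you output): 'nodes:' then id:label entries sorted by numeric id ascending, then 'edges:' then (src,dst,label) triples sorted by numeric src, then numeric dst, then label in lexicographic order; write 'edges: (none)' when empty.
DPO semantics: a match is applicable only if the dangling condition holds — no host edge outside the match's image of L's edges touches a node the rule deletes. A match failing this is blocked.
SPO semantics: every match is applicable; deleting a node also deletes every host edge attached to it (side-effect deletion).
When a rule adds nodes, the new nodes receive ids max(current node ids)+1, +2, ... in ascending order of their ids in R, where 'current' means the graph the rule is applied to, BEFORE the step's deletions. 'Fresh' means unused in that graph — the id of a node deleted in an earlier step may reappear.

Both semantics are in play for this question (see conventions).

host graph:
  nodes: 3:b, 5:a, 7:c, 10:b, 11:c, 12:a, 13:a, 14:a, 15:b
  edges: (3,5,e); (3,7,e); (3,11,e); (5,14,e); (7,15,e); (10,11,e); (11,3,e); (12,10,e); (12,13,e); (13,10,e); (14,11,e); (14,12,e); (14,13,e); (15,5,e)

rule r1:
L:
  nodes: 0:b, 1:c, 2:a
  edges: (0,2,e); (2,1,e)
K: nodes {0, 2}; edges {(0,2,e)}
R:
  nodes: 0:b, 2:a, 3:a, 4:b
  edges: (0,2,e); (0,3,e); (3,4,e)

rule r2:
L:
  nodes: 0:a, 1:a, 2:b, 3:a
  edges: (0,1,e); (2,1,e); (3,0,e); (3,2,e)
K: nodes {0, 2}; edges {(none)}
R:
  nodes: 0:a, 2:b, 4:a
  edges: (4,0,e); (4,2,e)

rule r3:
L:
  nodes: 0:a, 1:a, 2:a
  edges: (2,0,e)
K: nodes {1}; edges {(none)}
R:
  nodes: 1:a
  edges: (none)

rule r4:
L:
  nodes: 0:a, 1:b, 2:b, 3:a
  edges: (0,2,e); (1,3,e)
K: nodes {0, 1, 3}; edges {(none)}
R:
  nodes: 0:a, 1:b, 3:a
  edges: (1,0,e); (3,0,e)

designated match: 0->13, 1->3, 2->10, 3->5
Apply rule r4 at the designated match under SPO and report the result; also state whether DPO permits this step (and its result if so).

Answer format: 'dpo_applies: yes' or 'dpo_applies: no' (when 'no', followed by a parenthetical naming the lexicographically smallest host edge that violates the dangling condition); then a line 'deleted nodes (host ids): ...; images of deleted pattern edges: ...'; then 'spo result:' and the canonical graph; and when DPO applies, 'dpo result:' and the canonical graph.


dpo_applies: no
(the rule deletes node 10, which keeps host edge (10,11,e) outside the match image — the dangling condition fails, DPO blocks; SPO proceeds and side-deletes such edges)
deleted nodes (host ids): 10; images of deleted pattern edges: (3,5,e); (13,10,e)
spo result:
nodes: 3:b, 5:a, 7:c, 11:c, 12:a, 13:a, 14:a, 15:b
edges: (3,7,e); (3,11,e); (3,13,e); (5,13,e); (5,14,e); (7,15,e); (11,3,e); (12,13,e); (14,11,e); (14,12,e); (14,13,e); (15,5,e)


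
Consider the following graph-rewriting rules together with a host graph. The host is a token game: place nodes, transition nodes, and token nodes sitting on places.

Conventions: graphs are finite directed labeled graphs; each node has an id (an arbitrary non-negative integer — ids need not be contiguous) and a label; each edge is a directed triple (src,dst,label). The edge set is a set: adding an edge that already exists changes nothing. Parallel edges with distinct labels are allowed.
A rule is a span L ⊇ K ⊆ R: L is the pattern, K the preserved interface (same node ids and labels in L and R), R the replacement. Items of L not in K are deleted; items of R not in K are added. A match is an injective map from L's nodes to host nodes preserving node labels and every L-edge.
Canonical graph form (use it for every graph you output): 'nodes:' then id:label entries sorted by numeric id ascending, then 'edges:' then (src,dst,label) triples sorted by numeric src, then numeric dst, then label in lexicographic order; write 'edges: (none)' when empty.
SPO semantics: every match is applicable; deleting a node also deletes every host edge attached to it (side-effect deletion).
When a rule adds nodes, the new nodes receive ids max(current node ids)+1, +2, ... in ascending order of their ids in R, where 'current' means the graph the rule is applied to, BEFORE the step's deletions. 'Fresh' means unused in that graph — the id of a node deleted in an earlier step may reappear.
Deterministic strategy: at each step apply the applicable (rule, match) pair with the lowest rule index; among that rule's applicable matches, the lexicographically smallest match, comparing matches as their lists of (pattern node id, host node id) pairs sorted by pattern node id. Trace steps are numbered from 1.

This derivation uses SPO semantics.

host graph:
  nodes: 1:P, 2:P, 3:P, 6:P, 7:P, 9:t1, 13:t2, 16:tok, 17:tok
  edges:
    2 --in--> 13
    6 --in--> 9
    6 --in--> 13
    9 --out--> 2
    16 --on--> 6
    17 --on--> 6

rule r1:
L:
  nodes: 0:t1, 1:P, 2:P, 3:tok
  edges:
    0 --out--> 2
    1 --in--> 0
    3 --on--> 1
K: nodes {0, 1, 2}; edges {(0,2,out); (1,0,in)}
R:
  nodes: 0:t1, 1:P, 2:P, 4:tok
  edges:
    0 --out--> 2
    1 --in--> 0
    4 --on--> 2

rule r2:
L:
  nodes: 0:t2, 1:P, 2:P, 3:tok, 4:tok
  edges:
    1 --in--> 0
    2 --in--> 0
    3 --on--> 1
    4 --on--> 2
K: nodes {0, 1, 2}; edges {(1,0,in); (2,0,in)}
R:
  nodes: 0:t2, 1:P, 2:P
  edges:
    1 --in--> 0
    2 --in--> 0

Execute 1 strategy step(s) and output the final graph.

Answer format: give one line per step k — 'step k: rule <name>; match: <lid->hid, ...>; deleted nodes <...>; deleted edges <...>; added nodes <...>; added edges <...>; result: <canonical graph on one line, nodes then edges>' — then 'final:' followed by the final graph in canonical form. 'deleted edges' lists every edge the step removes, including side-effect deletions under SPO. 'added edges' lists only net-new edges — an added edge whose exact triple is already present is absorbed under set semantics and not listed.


step 1: rule r1; match: 0->9, 1->6, 2->2, 3->16; deleted nodes 16; deleted edges (16,6,on); added nodes 18; added edges (18,2,on); result: nodes: 1:P, 2:P, 3:P, 6:P, 7:P, 9:t1, 13:t2, 17:tok, 18:tok edges: (2,13,in); (6,9,in); (6,13,in); (9,2,out); (17,6,on); (18,2,on)
final:
nodes: 1:P, 2:P, 3:P, 6:P, 7:P, 9:t1, 13:t2, 17:tok, 18:tok
edges: (2,13,in); (6,9,in); (6,13,in); (9,2,out); (17,6,on); (18,2,on)


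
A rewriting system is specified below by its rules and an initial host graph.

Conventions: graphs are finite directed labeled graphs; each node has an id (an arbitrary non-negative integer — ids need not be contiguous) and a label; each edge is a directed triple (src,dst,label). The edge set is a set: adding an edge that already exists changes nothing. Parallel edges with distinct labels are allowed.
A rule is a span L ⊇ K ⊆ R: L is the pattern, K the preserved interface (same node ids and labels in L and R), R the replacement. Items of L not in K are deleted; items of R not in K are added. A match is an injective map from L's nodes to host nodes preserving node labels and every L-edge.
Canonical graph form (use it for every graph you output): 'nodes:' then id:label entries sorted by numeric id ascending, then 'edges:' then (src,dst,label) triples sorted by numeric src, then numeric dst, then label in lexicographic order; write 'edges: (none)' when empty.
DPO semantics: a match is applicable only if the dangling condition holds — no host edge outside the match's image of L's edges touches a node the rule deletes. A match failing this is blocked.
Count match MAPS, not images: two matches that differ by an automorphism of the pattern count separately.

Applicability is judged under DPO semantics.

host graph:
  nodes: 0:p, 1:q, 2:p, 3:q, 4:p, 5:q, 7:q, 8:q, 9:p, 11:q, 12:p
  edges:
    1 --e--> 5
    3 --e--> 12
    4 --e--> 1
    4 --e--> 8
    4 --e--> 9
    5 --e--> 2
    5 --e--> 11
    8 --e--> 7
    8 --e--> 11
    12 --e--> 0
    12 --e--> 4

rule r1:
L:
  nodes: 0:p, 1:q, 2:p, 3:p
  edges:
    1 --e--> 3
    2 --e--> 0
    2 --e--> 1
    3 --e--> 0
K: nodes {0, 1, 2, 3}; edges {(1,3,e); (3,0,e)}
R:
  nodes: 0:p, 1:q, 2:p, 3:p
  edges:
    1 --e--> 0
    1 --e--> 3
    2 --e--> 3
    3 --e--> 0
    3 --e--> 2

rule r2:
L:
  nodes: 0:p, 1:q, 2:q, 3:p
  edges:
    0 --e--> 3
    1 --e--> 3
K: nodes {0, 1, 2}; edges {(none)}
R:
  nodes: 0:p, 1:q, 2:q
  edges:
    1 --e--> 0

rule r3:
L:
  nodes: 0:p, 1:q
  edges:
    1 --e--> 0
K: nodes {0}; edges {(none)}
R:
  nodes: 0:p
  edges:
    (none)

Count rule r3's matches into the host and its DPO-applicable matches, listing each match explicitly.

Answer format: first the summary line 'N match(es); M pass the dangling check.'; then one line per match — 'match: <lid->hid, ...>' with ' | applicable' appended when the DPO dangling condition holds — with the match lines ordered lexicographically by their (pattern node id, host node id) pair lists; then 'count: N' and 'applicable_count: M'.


2 match(es); 1 pass the dangling check.
match: 0->2, 1->5
match: 0->12, 1->3 | applicable
count: 2
applicable_count: 1
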